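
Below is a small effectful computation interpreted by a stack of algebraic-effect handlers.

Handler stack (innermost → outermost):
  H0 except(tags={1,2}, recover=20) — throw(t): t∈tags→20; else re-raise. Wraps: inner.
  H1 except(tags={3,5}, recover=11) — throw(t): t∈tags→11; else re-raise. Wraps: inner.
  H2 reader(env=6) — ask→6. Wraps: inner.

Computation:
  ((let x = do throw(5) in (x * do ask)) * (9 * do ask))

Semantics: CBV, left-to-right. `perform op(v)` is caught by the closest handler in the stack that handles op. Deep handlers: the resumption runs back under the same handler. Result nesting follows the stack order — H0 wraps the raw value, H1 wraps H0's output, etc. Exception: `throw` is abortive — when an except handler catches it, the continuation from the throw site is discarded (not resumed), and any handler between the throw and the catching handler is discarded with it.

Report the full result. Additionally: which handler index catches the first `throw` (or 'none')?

Evaluation trace:
throw(5) @ H0 re-raised
throw(5) @ H1 caught ⇒ 11
H2 returns 11
= 11

Answer: 11 ; first throw caught by: H1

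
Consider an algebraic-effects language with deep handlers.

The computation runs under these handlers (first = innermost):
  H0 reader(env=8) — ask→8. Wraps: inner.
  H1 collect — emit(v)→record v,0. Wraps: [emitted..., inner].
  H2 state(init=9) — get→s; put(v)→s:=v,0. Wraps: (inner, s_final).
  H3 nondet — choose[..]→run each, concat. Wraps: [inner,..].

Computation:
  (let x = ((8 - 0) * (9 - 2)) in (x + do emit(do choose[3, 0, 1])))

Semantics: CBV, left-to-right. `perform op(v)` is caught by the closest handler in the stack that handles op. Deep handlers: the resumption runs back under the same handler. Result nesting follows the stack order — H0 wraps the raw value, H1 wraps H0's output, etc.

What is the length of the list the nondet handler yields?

Evaluation trace:
choose[3, 0, 1] @ H3
  branch[0] choose=3:
    emit(3) @ H1 ⇒ out+=3
    H0 returns 56
    H1 returns [3, 56]
    H2 returns ([3, 56], 9)
    H3 returns [([3, 56], 9)]
  branch[1] choose=0:
    emit(0) @ H1 ⇒ out+=0
    H0 returns 56
    H1 returns [0, 56]
    H2 returns ([0, 56], 9)
    H3 returns [([0, 56], 9)]
  branch[2] choose=1:
    emit(1) @ H1 ⇒ out+=1
    H0 returns 56
    H1 returns [1, 56]
    H2 returns ([1, 56], 9)
    H3 returns [([1, 56], 9)]
= [([3, 56], 9), ([0, 56], 9), ([1, 56], 9)]

Answer: 3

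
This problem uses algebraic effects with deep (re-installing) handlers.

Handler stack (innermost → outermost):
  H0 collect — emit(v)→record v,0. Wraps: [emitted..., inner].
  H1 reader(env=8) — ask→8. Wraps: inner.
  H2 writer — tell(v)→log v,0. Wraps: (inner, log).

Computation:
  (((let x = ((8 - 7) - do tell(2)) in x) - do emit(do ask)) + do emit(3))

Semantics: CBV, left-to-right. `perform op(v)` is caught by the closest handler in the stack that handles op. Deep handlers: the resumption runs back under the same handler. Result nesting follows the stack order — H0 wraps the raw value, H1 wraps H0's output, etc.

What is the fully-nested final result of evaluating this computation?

Answer: ([8, 3, 1], (2))

Working:
tell(2) @ H2 ⇒ log+=2
ask @ H1 ⇒ 8
emit(8) @ H0 ⇒ out+=8
emit(3) @ H0 ⇒ out+=3
H0 returns [8, 3, 1]
H1 returns [8, 3, 1]
H2 returns ([8, 3, 1], (2))
= ([8, 3, 1], (2))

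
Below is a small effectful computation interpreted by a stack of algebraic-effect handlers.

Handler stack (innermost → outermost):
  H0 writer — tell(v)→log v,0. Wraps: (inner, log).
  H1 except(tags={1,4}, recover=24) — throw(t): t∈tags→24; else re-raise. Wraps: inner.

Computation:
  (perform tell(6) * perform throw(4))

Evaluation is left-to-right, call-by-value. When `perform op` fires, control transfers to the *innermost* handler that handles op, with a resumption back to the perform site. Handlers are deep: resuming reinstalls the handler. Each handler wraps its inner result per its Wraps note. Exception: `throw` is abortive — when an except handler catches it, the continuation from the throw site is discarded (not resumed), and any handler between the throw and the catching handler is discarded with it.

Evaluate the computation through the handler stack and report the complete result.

Step-by-step:
tell(6) @ H0 ⇒ log+=6
throw(4) @ H1 caught ⇒ 24
= 24

Answer: 24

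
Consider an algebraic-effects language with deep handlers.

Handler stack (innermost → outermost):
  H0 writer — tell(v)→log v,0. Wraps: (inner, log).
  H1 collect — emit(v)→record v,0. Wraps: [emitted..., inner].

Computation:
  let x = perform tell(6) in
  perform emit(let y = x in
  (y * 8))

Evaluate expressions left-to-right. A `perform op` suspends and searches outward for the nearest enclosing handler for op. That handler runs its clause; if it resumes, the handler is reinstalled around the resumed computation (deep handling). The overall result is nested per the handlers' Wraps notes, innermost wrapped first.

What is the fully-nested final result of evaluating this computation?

Evaluation trace:
tell(6) @ H0 ⇒ log+=6
emit(0) @ H1 ⇒ out+=0
H0 returns (0, (6))
H1 returns [0, (0, (6))]
= [0, (0, (6))]

Answer: [0, (0, (6))]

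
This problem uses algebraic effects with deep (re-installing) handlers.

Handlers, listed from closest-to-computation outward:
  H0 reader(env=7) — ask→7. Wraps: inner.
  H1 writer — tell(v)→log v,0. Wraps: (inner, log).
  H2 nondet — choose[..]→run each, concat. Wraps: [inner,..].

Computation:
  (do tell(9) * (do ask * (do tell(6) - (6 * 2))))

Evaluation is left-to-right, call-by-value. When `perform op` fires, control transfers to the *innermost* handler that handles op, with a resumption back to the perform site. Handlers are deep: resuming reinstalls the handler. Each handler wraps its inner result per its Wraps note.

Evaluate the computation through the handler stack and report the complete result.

Evaluation trace:
tell(9) @ H1 ⇒ log+=9
ask @ H0 ⇒ 7
tell(6) @ H1 ⇒ log+=6
H0 returns 0
H1 returns (0, (9, 6))
H2 returns [(0, (9, 6))]
= [(0, (9, 6))]

Answer: [(0, (9, 6))]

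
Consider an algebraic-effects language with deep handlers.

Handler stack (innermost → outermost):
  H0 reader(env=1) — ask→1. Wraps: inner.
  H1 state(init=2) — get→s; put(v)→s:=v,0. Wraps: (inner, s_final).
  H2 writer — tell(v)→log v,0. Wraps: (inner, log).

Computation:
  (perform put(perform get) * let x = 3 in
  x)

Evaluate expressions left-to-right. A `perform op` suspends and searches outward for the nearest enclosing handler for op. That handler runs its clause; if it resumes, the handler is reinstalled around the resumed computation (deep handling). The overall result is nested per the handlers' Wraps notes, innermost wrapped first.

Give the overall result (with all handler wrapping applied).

Evaluation trace:
get @ H1 ⇒ 2
put(2) @ H1 ⇒ s:=2
H0 returns 0
H1 returns (0, 2)
H2 returns ((0, 2), ())
= ((0, 2), ())

Answer: ((0, 2), ())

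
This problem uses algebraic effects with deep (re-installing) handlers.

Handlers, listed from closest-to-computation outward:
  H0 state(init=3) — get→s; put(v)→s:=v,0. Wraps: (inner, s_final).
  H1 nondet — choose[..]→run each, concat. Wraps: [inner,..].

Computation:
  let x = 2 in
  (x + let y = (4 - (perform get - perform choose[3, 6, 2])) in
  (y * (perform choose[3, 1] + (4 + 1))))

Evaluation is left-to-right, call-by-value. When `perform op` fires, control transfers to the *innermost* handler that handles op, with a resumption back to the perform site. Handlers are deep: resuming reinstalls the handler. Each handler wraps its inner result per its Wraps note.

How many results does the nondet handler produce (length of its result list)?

Evaluation trace:
get @ H0 ⇒ 3
choose[3, 6, 2] @ H1
  branch[0] choose=3:
    choose[3, 1] @ H1
      branch[0] choose=3:
        H0 returns (34, 3)
        H1 returns [(34, 3)]
      branch[1] choose=1:
        H0 returns (26, 3)
        H1 returns [(26, 3)]
  branch[1] choose=6:
    choose[3, 1] @ H1
      branch[0] choose=3:
        H0 returns (58, 3)
        H1 returns [(58, 3)]
      branch[1] choose=1:
        H0 returns (44, 3)
        H1 returns [(44, 3)]
  branch[2] choose=2:
    choose[3, 1] @ H1
      branch[0] choose=3:
        H0 returns (26, 3)
        H1 returns [(26, 3)]
      branch[1] choose=1:
        H0 returns (20, 3)
        H1 returns [(20, 3)]
= [(34, 3), (26, 3), (58, 3), (44, 3), (26, 3), (20, 3)]

Answer: 6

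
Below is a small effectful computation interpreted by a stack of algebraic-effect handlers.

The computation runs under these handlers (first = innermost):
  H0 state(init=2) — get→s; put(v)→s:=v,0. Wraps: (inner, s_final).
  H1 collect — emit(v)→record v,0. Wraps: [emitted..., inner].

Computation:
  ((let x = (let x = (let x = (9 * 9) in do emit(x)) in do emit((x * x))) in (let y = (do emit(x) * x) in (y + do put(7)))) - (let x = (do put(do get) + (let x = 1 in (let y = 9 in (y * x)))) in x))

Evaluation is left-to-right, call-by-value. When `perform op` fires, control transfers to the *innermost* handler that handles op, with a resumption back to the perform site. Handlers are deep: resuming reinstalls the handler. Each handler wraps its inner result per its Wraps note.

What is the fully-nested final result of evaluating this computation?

Answer: [81, 0, 0, (-9, 7)]

Evaluation trace:
emit(81) @ H1 ⇒ out+=81
emit(0) @ H1 ⇒ out+=0
emit(0) @ H1 ⇒ out+=0
put(7) @ H0 ⇒ s:=7
get @ H0 ⇒ 7
put(7) @ H0 ⇒ s:=7
H0 returns (-9, 7)
H1 returns [81, 0, 0, (-9, 7)]
= [81, 0, 0, (-9, 7)]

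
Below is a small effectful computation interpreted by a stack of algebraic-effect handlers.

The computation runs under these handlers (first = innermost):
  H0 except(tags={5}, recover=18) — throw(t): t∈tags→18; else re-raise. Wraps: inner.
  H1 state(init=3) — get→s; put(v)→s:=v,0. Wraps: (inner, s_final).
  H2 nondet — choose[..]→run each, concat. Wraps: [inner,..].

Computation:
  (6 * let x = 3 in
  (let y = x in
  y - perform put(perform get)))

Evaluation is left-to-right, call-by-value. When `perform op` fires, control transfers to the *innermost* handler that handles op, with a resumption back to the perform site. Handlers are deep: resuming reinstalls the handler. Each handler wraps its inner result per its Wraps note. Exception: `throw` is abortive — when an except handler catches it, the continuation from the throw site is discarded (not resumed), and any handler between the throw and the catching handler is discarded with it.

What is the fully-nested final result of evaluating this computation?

Answer: [(18, 3)]

Evaluation trace:
get @ H1 ⇒ 3
put(3) @ H1 ⇒ s:=3
H0 returns 18
H1 returns (18, 3)
H2 returns [(18, 3)]
= [(18, 3)]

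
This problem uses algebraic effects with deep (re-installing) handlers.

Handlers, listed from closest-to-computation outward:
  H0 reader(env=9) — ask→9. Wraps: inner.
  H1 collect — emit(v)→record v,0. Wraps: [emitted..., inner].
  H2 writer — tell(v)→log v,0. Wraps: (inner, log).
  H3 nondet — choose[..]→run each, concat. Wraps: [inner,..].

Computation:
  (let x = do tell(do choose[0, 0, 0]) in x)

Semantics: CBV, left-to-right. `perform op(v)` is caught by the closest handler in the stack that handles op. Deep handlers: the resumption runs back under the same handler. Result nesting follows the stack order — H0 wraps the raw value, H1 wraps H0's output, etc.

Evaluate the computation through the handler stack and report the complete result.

Evaluation trace:
choose[0, 0, 0] @ H3
  branch[0] choose=0:
    tell(0) @ H2 ⇒ log+=0
    H0 returns 0
    H1 returns [0]
    H2 returns ([0], (0))
    H3 returns [([0], (0))]
  branch[1] choose=0:
    tell(0) @ H2 ⇒ log+=0
    H0 returns 0
    H1 returns [0]
    H2 returns ([0], (0))
    H3 returns [([0], (0))]
  branch[2] choose=0:
    tell(0) @ H2 ⇒ log+=0
    H0 returns 0
    H1 returns [0]
    H2 returns ([0], (0))
    H3 returns [([0], (0))]
= [([0], (0)), ([0], (0)), ([0], (0))]

Answer: [([0], (0)), ([0], (0)), ([0], (0))]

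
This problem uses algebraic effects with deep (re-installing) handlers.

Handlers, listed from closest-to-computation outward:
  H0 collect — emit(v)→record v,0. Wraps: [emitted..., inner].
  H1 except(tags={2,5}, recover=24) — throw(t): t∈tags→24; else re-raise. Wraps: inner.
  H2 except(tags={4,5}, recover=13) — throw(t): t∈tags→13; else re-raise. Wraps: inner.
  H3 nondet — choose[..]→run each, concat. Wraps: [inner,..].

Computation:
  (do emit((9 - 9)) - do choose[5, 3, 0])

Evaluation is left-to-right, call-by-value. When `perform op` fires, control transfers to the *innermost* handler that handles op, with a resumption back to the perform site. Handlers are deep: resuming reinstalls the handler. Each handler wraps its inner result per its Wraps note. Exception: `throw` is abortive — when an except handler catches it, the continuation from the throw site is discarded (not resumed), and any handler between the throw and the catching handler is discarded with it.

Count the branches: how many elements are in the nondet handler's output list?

Working:
emit(0) @ H0 ⇒ out+=0
choose[5, 3, 0] @ H3
  branch[0] choose=5:
    H0 returns [0, -5]
    H1 returns [0, -5]
    H2 returns [0, -5]
    H3 returns [[0, -5]]
  branch[1] choose=3:
    H0 returns [0, -3]
    H1 returns [0, -3]
    H2 returns [0, -3]
    H3 returns [[0, -3]]
  branch[2] choose=0:
    H0 returns [0, 0]
    H1 returns [0, 0]
    H2 returns [0, 0]
    H3 returns [[0, 0]]
= [[0, -5], [0, -3], [0, 0]]

Answer: 3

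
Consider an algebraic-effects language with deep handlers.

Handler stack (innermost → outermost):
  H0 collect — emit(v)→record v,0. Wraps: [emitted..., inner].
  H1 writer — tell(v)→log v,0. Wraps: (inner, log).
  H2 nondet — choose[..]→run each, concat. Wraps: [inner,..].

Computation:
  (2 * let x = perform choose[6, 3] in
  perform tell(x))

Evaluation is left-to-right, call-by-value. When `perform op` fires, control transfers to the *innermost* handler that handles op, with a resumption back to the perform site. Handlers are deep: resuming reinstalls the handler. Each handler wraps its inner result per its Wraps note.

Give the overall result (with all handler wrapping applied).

Evaluation trace:
choose[6, 3] @ H2
  branch[0] choose=6:
    tell(6) @ H1 ⇒ log+=6
    H0 returns [0]
    H1 returns ([0], (6))
    H2 returns [([0], (6))]
  branch[1] choose=3:
    tell(3) @ H1 ⇒ log+=3
    H0 returns [0]
    H1 returns ([0], (3))
    H2 returns [([0], (3))]
= [([0], (6)), ([0], (3))]

Answer: [([0], (6)), ([0], (3))]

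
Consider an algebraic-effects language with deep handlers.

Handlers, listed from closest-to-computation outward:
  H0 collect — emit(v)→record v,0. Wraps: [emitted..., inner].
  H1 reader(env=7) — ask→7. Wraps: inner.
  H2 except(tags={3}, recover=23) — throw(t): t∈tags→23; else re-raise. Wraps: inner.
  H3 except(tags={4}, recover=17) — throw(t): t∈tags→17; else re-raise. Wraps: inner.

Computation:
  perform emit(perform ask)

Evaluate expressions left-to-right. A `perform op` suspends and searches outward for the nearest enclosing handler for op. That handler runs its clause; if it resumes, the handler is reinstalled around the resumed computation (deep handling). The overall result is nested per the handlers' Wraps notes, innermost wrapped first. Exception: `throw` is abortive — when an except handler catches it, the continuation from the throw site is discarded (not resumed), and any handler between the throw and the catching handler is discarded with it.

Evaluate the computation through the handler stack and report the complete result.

Evaluation trace:
ask @ H1 ⇒ 7
emit(7) @ H0 ⇒ out+=7
H0 returns [7, 0]
H1 returns [7, 0]
H2 returns [7, 0]
H3 returns [7, 0]
= [7, 0]

Answer: [7, 0]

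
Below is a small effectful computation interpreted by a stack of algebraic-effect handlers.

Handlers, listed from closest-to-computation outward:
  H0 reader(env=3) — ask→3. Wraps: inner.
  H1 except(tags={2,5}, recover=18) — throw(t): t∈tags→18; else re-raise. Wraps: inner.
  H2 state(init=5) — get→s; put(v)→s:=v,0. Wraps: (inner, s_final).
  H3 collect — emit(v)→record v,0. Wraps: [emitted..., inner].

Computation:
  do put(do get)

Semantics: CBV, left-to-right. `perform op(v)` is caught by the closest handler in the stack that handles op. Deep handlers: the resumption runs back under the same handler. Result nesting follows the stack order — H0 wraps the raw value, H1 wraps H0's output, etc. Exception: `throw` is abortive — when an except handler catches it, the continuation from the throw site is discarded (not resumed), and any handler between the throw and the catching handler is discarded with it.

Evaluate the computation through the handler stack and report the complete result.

Working:
get @ H2 ⇒ 5
put(5) @ H2 ⇒ s:=5
H0 returns 0
H1 returns 0
H2 returns (0, 5)
H3 returns [(0, 5)]
= [(0, 5)]

Answer: [(0, 5)]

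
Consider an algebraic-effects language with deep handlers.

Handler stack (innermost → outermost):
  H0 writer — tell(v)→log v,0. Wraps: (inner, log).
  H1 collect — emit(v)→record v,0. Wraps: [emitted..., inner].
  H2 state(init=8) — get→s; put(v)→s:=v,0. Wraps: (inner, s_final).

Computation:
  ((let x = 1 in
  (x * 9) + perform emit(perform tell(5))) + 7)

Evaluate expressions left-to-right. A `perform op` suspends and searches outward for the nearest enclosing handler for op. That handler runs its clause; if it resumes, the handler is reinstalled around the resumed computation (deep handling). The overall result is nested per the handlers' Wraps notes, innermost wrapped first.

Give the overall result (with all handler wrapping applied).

Step-by-step:
tell(5) @ H0 ⇒ log+=5
emit(0) @ H1 ⇒ out+=0
H0 returns (16, (5))
H1 returns [0, (16, (5))]
H2 returns ([0, (16, (5))], 8)
= ([0, (16, (5))], 8)

Answer: ([0, (16, (5))], 8)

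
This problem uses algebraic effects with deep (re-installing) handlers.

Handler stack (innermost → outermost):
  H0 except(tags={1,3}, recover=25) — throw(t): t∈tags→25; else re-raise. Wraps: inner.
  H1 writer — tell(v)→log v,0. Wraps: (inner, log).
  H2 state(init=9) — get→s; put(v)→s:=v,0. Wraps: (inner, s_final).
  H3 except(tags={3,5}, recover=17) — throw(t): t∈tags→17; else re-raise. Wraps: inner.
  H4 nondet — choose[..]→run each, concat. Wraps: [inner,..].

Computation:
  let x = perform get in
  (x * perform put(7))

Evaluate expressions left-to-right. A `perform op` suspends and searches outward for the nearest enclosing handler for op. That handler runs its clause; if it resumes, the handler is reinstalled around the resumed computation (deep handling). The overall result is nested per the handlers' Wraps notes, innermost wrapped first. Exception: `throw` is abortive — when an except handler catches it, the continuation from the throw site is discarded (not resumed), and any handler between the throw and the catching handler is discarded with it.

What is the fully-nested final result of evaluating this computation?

Answer: [((0, ()), 7)]

Evaluation trace:
get @ H2 ⇒ 9
put(7) @ H2 ⇒ s:=7
H0 returns 0
H1 returns (0, ())
H2 returns ((0, ()), 7)
H3 returns ((0, ()), 7)
H4 returns [((0, ()), 7)]
= [((0, ()), 7)]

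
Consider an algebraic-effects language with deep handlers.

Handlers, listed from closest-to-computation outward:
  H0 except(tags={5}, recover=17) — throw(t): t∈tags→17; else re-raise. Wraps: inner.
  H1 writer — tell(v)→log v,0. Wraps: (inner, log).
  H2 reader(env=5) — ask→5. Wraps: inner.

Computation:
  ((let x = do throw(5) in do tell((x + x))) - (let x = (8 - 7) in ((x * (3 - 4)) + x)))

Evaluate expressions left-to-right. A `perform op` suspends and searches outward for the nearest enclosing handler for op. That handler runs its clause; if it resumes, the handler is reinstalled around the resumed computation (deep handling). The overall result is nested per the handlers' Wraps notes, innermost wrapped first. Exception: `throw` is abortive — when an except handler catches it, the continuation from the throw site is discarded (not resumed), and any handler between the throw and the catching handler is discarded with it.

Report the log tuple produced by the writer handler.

Step-by-step:
throw(5) @ H0 caught ⇒ 17
H1 returns (17, ())
H2 returns (17, ())
= (17, ())

Answer: ()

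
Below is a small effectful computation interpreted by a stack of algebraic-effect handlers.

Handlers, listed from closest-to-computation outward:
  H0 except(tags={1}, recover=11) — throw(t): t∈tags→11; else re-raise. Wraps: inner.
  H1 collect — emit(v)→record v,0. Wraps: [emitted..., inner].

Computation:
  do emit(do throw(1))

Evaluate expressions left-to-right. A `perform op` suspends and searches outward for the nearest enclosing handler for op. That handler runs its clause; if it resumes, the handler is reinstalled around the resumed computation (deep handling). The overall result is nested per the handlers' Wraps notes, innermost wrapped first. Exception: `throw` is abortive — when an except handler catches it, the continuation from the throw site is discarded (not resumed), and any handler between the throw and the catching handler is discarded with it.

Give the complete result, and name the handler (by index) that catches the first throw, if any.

Answer: [11] ; first throw caught by: H0

Working:
throw(1) @ H0 caught ⇒ 11
H1 returns [11]
= [11]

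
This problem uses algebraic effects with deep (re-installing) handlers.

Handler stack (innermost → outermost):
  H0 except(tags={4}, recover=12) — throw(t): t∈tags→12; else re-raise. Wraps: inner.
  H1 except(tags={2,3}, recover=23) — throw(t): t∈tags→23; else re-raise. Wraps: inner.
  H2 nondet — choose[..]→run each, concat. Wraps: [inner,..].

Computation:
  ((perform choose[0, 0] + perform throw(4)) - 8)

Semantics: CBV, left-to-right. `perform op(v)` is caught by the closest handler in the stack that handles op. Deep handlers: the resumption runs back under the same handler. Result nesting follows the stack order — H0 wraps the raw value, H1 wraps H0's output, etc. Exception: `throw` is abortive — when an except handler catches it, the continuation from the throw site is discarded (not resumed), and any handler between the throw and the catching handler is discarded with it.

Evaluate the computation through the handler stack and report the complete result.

Working:
choose[0, 0] @ H2
  branch[0] choose=0:
    throw(4) @ H0 caught ⇒ 12
    H1 returns 12
    H2 returns [12]
  branch[1] choose=0:
    throw(4) @ H0 caught ⇒ 12
    H1 returns 12
    H2 returns [12]
= [12, 12]

Answer: [12, 12]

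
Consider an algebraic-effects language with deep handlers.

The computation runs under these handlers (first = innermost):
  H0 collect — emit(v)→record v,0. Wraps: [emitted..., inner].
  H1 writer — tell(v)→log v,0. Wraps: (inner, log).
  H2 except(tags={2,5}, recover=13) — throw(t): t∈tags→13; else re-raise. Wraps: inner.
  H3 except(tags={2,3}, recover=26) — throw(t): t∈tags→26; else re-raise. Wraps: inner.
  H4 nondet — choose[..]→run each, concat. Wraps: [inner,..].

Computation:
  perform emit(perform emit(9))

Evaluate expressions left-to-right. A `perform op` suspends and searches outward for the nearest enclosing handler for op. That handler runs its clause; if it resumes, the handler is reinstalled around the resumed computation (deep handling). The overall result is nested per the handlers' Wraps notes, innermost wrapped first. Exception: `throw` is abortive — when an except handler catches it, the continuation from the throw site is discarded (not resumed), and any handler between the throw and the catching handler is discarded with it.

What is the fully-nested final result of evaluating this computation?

Answer: [([9, 0, 0], ())]

Step-by-step:
emit(9) @ H0 ⇒ out+=9
emit(0) @ H0 ⇒ out+=0
H0 returns [9, 0, 0]
H1 returns ([9, 0, 0], ())
H2 returns ([9, 0, 0], ())
H3 returns ([9, 0, 0], ())
H4 returns [([9, 0, 0], ())]
= [([9, 0, 0], ())]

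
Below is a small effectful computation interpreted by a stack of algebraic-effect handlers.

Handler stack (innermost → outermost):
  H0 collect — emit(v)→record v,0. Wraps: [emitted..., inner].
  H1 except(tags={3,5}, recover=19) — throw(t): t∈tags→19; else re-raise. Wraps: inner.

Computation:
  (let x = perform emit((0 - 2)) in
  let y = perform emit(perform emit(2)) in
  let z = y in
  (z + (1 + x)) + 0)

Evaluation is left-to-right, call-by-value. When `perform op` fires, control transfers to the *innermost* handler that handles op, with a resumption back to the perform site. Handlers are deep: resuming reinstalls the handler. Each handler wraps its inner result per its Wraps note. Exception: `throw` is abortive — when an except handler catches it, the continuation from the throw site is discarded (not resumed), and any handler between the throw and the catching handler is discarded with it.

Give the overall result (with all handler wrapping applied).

Working:
emit(-2) @ H0 ⇒ out+=-2
emit(2) @ H0 ⇒ out+=2
emit(0) @ H0 ⇒ out+=0
H0 returns [-2, 2, 0, 1]
H1 returns [-2, 2, 0, 1]
= [-2, 2, 0, 1]

Answer: [-2, 2, 0, 1]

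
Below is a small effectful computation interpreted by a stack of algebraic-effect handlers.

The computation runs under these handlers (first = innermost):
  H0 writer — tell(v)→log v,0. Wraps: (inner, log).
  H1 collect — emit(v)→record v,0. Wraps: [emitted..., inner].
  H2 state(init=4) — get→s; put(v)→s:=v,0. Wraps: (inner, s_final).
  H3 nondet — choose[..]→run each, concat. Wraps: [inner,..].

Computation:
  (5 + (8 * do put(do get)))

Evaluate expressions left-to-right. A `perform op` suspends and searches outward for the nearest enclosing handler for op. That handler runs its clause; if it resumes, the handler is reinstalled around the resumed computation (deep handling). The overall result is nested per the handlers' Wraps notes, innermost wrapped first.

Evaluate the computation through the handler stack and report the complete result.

Answer: [([(5, ())], 4)]

Evaluation trace:
get @ H2 ⇒ 4
put(4) @ H2 ⇒ s:=4
H0 returns (5, ())
H1 returns [(5, ())]
H2 returns ([(5, ())], 4)
H3 returns [([(5, ())], 4)]
= [([(5, ())], 4)]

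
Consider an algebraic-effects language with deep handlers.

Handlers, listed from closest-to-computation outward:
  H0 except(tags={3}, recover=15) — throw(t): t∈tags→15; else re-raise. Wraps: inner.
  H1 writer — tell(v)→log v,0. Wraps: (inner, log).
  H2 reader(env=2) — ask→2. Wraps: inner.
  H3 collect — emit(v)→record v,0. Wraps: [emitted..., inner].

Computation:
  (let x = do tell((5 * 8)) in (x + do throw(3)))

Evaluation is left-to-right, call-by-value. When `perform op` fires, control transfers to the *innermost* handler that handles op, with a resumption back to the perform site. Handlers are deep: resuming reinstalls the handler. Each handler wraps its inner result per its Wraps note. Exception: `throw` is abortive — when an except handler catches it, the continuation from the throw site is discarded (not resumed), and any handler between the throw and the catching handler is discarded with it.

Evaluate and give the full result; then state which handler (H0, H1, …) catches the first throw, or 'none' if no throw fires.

Answer: [(15, (40))] ; first throw caught by: H0

Working:
tell(40) @ H1 ⇒ log+=40
throw(3) @ H0 caught ⇒ 15
H1 returns (15, (40))
H2 returns (15, (40))
H3 returns [(15, (40))]
= [(15, (40))]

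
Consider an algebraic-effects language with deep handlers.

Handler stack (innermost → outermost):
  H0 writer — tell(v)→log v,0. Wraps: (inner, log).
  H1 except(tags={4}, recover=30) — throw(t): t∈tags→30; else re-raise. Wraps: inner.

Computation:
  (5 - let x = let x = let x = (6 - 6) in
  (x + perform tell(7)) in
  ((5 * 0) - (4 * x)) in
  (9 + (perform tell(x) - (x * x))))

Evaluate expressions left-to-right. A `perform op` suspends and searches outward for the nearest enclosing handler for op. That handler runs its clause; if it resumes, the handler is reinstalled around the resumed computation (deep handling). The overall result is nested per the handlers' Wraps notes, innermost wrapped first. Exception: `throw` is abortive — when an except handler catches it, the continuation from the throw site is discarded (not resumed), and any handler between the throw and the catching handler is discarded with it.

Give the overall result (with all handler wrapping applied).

Answer: (-4, (7, 0))

Step-by-step:
tell(7) @ H0 ⇒ log+=7
tell(0) @ H0 ⇒ log+=0
H0 returns (-4, (7, 0))
H1 returns (-4, (7, 0))
= (-4, (7, 0))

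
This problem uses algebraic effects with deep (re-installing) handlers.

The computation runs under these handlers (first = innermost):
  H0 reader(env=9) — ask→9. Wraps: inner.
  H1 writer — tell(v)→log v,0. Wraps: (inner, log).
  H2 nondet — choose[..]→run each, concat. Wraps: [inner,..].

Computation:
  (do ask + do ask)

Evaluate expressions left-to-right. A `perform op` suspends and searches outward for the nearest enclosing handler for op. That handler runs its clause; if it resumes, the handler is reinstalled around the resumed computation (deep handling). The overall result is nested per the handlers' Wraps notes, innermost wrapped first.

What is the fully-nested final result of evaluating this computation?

Answer: [(18, ())]

Step-by-step:
ask @ H0 ⇒ 9
ask @ H0 ⇒ 9
H0 returns 18
H1 returns (18, ())
H2 returns [(18, ())]
= [(18, ())]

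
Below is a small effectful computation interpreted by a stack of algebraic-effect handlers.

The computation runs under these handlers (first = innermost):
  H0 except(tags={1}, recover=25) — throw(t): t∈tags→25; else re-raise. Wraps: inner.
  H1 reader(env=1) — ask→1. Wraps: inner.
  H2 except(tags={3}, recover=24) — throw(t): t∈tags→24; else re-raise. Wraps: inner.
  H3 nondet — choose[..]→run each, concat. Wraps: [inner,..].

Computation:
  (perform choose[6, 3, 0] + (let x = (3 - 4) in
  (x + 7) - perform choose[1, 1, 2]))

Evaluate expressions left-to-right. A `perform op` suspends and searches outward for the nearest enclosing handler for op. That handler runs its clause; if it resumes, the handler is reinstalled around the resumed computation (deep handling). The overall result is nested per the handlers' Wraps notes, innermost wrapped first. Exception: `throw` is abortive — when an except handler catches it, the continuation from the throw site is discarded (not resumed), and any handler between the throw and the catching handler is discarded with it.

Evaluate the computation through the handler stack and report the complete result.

Working:
choose[6, 3, 0] @ H3
  branch[0] choose=6:
    choose[1, 1, 2] @ H3
      branch[0] choose=1:
        H0 returns 11
        H1 returns 11
        H2 returns 11
        H3 returns [11]
      branch[1] choose=1:
        H0 returns 11
        H1 returns 11
        H2 returns 11
        H3 returns [11]
      branch[2] choose=2:
        H0 returns 10
        H1 returns 10
        H2 returns 10
        H3 returns [10]
  branch[1] choose=3:
    choose[1, 1, 2] @ H3
      branch[0] choose=1:
        H0 returns 8
        H1 returns 8
        H2 returns 8
        H3 returns [8]
      branch[1] choose=1:
        H0 returns 8
        H1 returns 8
        H2 returns 8
        H3 returns [8]
      branch[2] choose=2:
        H0 returns 7
        H1 returns 7
        H2 returns 7
        H3 returns [7]
  branch[2] choose=0:
    choose[1, 1, 2] @ H3
      branch[0] choose=1:
        H0 returns 5
        H1 returns 5
        H2 returns 5
        H3 returns [5]
      branch[1] choose=1:
        H0 returns 5
        H1 returns 5
        H2 returns 5
        H3 returns [5]
      branch[2] choose=2:
        H0 returns 4
        H1 returns 4
        H2 returns 4
        H3 returns [4]
= [11, 11, 10, 8, 8, 7, 5, 5, 4]

Answer: [11, 11, 10, 8, 8, 7, 5, 5, 4]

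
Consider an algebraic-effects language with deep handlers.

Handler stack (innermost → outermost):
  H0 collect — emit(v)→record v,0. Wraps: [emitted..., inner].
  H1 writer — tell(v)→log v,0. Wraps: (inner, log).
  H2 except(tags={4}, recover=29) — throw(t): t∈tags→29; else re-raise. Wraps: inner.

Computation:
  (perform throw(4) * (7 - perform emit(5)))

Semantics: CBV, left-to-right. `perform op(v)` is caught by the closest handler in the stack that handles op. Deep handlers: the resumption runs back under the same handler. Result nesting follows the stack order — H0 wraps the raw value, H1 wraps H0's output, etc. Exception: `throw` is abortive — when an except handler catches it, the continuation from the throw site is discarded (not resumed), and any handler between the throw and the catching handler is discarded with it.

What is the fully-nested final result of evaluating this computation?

Answer: 29

Evaluation trace:
throw(4) @ H2 caught ⇒ 29
= 29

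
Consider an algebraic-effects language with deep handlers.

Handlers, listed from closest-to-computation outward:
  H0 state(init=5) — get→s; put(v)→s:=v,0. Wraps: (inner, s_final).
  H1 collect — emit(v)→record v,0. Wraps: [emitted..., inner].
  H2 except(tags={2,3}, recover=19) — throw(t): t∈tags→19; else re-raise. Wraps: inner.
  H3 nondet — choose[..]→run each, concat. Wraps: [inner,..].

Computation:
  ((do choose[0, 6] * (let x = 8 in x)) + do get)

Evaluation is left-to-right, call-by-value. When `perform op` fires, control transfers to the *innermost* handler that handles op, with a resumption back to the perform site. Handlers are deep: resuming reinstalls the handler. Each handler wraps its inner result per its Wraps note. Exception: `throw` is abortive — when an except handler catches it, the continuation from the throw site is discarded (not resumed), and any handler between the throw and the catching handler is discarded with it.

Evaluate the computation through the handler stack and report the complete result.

Working:
choose[0, 6] @ H3
  branch[0] choose=0:
    get @ H0 ⇒ 5
    H0 returns (5, 5)
    H1 returns [(5, 5)]
    H2 returns [(5, 5)]
    H3 returns [[(5, 5)]]
  branch[1] choose=6:
    get @ H0 ⇒ 5
    H0 returns (53, 5)
    H1 returns [(53, 5)]
    H2 returns [(53, 5)]
    H3 returns [[(53, 5)]]
= [[(5, 5)], [(53, 5)]]

Answer: [[(5, 5)], [(53, 5)]]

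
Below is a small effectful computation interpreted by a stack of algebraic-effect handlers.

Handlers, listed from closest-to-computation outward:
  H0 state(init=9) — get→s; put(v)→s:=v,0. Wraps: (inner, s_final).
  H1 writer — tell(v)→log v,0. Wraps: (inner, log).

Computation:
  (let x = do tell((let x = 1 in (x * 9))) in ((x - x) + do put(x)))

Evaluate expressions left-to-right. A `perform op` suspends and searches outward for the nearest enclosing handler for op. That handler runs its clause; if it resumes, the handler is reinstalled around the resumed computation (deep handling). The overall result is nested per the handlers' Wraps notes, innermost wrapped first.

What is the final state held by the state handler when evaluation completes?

Answer: 0

Working:
tell(9) @ H1 ⇒ log+=9
put(0) @ H0 ⇒ s:=0
H0 returns (0, 0)
H1 returns ((0, 0), (9))
= ((0, 0), (9))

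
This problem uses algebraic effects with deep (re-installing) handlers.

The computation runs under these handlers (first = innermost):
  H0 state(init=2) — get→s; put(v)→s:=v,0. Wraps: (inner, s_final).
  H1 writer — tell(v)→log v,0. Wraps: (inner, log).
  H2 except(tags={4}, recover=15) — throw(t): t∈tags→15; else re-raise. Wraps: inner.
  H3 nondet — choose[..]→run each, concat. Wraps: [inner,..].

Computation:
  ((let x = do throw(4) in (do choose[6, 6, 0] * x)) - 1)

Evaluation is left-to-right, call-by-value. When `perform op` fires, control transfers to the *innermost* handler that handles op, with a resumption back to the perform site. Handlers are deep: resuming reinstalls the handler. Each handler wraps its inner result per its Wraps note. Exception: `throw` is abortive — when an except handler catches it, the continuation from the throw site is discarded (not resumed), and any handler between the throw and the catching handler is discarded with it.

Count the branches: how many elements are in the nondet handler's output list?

Answer: 1

Step-by-step:
throw(4) @ H2 caught ⇒ 15
H3 returns [15]
= [15]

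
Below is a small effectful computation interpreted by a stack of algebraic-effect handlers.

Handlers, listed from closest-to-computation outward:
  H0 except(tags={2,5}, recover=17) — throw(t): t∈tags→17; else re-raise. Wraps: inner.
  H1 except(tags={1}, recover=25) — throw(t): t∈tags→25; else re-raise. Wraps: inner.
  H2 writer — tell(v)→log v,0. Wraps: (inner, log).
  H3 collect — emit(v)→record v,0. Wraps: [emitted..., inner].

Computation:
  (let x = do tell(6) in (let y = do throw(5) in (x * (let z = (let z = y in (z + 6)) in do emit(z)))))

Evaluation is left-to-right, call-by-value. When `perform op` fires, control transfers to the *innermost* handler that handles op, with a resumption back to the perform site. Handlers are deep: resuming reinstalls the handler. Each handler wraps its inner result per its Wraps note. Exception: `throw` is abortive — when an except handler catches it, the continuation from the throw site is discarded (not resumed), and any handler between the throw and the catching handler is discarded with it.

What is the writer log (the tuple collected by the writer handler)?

Answer: (6)

Working:
tell(6) @ H2 ⇒ log+=6
throw(5) @ H0 caught ⇒ 17
H1 returns 17
H2 returns (17, (6))
H3 returns [(17, (6))]
= [(17, (6))]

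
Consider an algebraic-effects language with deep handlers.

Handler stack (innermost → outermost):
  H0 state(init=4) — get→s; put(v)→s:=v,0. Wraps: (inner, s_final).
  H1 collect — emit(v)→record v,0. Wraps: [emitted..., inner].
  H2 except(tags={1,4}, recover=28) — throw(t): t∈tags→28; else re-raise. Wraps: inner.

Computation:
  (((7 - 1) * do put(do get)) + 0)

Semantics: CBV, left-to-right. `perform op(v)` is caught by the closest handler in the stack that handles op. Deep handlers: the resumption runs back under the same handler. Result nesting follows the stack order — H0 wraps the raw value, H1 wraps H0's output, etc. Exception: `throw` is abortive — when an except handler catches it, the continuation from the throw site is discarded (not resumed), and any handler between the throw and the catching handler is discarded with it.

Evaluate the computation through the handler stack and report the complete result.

Answer: [(0, 4)]

Working:
get @ H0 ⇒ 4
put(4) @ H0 ⇒ s:=4
H0 returns (0, 4)
H1 returns [(0, 4)]
H2 returns [(0, 4)]
= [(0, 4)]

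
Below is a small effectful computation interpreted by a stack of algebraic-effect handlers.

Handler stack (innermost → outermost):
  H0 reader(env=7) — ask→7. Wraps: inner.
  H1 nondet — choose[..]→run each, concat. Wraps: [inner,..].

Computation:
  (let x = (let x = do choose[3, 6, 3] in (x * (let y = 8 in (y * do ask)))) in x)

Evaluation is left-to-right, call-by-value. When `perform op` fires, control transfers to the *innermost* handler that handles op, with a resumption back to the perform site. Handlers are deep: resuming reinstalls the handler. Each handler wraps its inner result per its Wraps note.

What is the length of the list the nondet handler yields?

Answer: 3

Evaluation trace:
choose[3, 6, 3] @ H1
  branch[0] choose=3:
    ask @ H0 ⇒ 7
    H0 returns 168
    H1 returns [168]
  branch[1] choose=6:
    ask @ H0 ⇒ 7
    H0 returns 336
    H1 returns [336]
  branch[2] choose=3:
    ask @ H0 ⇒ 7
    H0 returns 168
    H1 returns [168]
= [168, 336, 168]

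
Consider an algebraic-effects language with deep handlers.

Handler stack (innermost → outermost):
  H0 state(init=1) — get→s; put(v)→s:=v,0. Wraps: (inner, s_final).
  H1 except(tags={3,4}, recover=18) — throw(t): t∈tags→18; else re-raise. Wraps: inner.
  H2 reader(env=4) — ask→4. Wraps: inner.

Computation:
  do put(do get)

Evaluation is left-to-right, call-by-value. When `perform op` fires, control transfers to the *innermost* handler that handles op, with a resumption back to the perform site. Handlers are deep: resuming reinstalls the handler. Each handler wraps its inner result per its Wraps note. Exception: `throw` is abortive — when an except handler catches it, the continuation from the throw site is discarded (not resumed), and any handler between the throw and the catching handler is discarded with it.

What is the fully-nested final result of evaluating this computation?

Evaluation trace:
get @ H0 ⇒ 1
put(1) @ H0 ⇒ s:=1
H0 returns (0, 1)
H1 returns (0, 1)
H2 returns (0, 1)
= (0, 1)

Answer: (0, 1)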